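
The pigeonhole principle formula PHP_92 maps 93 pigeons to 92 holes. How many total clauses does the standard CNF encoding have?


The PHP encoding has two parts:
1) At-least-one-hole clauses: 93 (one per pigeon, each with 92 literals).
2) At-most-one-pigeon-per-hole clauses: 92 holes * C(93,2) = 92 * 4278 = 393576.
Total clauses = 93 + 393576 = 393669.

393669


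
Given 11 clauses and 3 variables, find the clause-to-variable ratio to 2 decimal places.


Clause-to-variable ratio = clauses / variables.
11 / 3 = 3.67.

3.67


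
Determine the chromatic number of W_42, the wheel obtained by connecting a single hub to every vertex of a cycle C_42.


W_42 consists of the cycle C_42 together with a hub vertex adjacent to every cycle vertex.
The cycle C_42 needs 2 colors (even cycle -> 2).
The hub is adjacent to every cycle vertex, so it must receive a new color distinct from all of them.
Chromatic number = 2 + 1 = 3.

3


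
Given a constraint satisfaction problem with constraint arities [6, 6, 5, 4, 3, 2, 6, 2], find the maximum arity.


The arities are: 6, 6, 5, 4, 3, 2, 6, 2.
Scan for the maximum value.
Maximum arity = 6.

6


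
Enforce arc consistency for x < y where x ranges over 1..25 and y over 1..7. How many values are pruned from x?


For the constraint x < y, x needs a supporting value in y's domain.
x can be at most 6 (one less than y's maximum).
Valid x values from domain: 6 out of 25.
Pruned = 25 - 6 = 19.

19


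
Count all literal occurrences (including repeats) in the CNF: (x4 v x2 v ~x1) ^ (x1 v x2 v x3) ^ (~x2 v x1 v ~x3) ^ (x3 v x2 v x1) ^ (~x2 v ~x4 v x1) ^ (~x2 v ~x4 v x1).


Clause lengths: 3, 3, 3, 3, 3, 3.
Sum = 3 + 3 + 3 + 3 + 3 + 3 = 18.

18


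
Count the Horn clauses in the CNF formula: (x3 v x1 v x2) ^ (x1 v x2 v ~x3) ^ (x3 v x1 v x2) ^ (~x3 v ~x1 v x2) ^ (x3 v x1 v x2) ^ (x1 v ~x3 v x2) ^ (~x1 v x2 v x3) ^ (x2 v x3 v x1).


A Horn clause has at most one positive literal.
Clause 1: 3 positive lit(s) -> not Horn
Clause 2: 2 positive lit(s) -> not Horn
Clause 3: 3 positive lit(s) -> not Horn
Clause 4: 1 positive lit(s) -> Horn
Clause 5: 3 positive lit(s) -> not Horn
Clause 6: 2 positive lit(s) -> not Horn
Clause 7: 2 positive lit(s) -> not Horn
Clause 8: 3 positive lit(s) -> not Horn
Total Horn clauses = 1.

1


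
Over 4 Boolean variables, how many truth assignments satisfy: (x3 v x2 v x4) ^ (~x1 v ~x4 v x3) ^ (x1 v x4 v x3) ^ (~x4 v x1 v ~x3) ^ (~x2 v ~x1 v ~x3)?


Enumerate all 16 truth assignments over 4 variables.
Test each against every clause.
Satisfying assignments found: 7.

7


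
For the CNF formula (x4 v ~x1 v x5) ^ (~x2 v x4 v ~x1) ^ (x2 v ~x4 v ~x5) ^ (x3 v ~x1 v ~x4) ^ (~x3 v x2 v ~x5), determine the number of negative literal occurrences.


Scan each clause for negated literals.
Clause 1: 1 negative; Clause 2: 2 negative; Clause 3: 2 negative; Clause 4: 2 negative; Clause 5: 2 negative.
Total negative literal occurrences = 9.

9


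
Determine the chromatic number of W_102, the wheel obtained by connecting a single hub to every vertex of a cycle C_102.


W_102 consists of the cycle C_102 together with a hub vertex adjacent to every cycle vertex.
The cycle C_102 needs 2 colors (even cycle -> 2).
The hub is adjacent to every cycle vertex, so it must receive a new color distinct from all of them.
Chromatic number = 2 + 1 = 3.

3


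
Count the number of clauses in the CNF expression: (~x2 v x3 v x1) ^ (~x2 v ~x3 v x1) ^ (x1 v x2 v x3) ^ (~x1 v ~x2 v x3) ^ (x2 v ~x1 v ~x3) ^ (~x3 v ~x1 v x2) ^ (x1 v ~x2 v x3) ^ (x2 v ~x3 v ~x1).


Each group enclosed in parentheses joined by ^ is one clause.
Counting the conjuncts: 8 clauses.

8


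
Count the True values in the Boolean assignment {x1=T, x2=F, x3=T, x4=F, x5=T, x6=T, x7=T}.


The weight is the number of variables assigned True.
True variables: x1, x3, x5, x6, x7.
Weight = 5.

5


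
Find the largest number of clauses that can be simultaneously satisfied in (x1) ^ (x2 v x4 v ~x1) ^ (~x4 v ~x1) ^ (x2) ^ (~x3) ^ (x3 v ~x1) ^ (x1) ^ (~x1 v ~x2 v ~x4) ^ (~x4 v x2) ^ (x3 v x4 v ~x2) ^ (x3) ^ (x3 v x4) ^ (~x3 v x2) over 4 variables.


Enumerate all 16 truth assignments.
For each, count how many of the 13 clauses are satisfied.
The formula is not fully satisfiable, so the maximum is below 13.
Maximum simultaneously satisfiable clauses = 12.

12


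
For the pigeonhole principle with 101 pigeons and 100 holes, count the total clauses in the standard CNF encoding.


The PHP encoding has two parts:
1) At-least-one-hole clauses: 101 (one per pigeon, each with 100 literals).
2) At-most-one-pigeon-per-hole clauses: 100 holes * C(101,2) = 100 * 5050 = 505000.
Total clauses = 101 + 505000 = 505101.

505101


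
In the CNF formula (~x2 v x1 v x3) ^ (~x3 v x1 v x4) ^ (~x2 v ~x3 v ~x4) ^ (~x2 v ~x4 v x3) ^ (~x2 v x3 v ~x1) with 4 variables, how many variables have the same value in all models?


Find all satisfying assignments: 8 model(s).
Check which variables have the same value in every model.
No variable is fixed across all models.
Backbone size = 0.

0


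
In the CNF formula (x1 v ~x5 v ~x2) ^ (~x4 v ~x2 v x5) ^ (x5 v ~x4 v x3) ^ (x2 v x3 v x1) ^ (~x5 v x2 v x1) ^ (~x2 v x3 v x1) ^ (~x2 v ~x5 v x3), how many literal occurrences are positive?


Scan each clause for unnegated literals.
Clause 1: 1 positive; Clause 2: 1 positive; Clause 3: 2 positive; Clause 4: 3 positive; Clause 5: 2 positive; Clause 6: 2 positive; Clause 7: 1 positive.
Total positive literal occurrences = 12.

12


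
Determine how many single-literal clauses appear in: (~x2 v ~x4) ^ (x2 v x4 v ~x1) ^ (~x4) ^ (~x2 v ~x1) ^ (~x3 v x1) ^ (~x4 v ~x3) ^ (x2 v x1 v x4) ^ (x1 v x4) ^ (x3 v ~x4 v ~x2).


A unit clause contains exactly one literal.
Unit clauses found: (~x4).
Count = 1.

1


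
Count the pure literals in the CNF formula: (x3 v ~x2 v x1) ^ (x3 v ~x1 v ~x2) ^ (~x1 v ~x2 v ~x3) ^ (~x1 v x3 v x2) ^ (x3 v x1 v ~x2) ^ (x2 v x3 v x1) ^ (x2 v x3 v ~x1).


A pure literal appears in only one polarity across all clauses.
No pure literals found.
Count = 0.

0


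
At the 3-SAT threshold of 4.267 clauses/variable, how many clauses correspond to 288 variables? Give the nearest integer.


The 3-SAT phase transition occurs at approximately 4.267 clauses per variable.
m = 4.267 * 288 = 1228.896.
Rounded to nearest integer: 1229.

1229


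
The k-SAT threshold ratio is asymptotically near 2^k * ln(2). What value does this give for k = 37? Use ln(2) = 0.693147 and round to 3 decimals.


Using the asymptotic formula: threshold ~ 2^k * ln(2).
2^37 = 137438953472.
137438953472 * 0.693147 = 95265398282.256.

95265398282.256


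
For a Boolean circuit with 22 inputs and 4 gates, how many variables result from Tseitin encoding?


The Tseitin transformation introduces one auxiliary variable per gate.
Total variables = inputs + gates = 22 + 4 = 26.

26


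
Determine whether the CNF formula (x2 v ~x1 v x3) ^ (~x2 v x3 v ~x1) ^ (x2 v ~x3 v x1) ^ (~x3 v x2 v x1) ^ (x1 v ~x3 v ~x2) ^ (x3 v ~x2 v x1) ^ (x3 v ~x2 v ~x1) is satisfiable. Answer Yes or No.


Check all 8 possible truth assignments.
Number of satisfying assignments found: 3.
The formula is satisfiable.

Yes


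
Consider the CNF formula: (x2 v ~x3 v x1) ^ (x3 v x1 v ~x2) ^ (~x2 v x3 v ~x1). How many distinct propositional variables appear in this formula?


Identify each distinct variable in the formula.
Variables found: x1, x2, x3.
Total distinct variables = 3.

3


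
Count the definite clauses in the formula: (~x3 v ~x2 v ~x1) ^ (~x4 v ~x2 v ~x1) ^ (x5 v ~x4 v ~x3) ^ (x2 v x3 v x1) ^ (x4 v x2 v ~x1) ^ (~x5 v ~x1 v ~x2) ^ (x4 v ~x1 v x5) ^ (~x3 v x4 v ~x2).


A definite clause has exactly one positive literal.
Clause 1: 0 positive -> not definite
Clause 2: 0 positive -> not definite
Clause 3: 1 positive -> definite
Clause 4: 3 positive -> not definite
Clause 5: 2 positive -> not definite
Clause 6: 0 positive -> not definite
Clause 7: 2 positive -> not definite
Clause 8: 1 positive -> definite
Definite clause count = 2.

2


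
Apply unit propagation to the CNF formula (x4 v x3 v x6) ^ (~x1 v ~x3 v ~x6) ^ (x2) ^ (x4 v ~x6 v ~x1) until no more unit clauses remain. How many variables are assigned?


Unit propagation repeatedly assigns the literal in any unit clause, then simplifies.
Assignments in order: x2 = T.
No further unit clauses remain.
Total variables assigned = 1.

1


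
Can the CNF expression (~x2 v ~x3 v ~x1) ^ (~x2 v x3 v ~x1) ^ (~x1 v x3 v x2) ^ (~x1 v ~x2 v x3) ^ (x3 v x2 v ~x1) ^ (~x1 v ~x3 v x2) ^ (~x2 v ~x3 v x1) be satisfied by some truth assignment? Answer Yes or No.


Check all 8 possible truth assignments.
Number of satisfying assignments found: 3.
The formula is satisfiable.

Yes


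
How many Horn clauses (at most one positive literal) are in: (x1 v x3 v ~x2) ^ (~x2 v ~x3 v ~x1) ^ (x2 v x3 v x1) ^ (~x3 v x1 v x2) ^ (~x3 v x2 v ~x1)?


A Horn clause has at most one positive literal.
Clause 1: 2 positive lit(s) -> not Horn
Clause 2: 0 positive lit(s) -> Horn
Clause 3: 3 positive lit(s) -> not Horn
Clause 4: 2 positive lit(s) -> not Horn
Clause 5: 1 positive lit(s) -> Horn
Total Horn clauses = 2.

2


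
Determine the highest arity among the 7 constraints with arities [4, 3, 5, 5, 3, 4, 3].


The arities are: 4, 3, 5, 5, 3, 4, 3.
Scan for the maximum value.
Maximum arity = 5.

5


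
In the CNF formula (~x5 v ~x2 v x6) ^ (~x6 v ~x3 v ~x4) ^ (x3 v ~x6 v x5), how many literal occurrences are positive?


Scan each clause for unnegated literals.
Clause 1: 1 positive; Clause 2: 0 positive; Clause 3: 2 positive.
Total positive literal occurrences = 3.

3


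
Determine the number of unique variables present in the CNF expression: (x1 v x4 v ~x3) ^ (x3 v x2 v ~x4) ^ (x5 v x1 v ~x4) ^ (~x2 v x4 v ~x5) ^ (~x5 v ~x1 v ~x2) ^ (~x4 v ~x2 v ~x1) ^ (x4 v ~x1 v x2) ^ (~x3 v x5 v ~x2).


Identify each distinct variable in the formula.
Variables found: x1, x2, x3, x4, x5.
Total distinct variables = 5.

5


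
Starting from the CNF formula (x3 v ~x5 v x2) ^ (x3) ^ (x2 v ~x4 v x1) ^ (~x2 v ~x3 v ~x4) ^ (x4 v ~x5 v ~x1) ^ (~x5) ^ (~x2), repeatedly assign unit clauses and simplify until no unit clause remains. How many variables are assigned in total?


Unit propagation repeatedly assigns the literal in any unit clause, then simplifies.
Assignments in order: x3 = T, x5 = F, x2 = F.
No further unit clauses remain.
Total variables assigned = 3.

3


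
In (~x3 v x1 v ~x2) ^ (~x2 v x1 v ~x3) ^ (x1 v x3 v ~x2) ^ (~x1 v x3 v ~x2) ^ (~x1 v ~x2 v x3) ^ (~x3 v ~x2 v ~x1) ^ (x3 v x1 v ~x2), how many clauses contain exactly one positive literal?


A definite clause has exactly one positive literal.
Clause 1: 1 positive -> definite
Clause 2: 1 positive -> definite
Clause 3: 2 positive -> not definite
Clause 4: 1 positive -> definite
Clause 5: 1 positive -> definite
Clause 6: 0 positive -> not definite
Clause 7: 2 positive -> not definite
Definite clause count = 4.

4


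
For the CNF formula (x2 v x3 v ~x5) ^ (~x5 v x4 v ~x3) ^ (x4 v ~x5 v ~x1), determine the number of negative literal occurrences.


Scan each clause for negated literals.
Clause 1: 1 negative; Clause 2: 2 negative; Clause 3: 2 negative.
Total negative literal occurrences = 5.

5


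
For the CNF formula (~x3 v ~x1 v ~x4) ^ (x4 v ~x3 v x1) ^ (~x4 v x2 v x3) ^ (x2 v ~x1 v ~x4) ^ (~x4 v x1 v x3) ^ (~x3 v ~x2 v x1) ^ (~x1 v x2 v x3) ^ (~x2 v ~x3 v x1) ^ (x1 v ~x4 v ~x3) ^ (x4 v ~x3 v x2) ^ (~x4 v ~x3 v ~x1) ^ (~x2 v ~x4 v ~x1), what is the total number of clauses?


Each group enclosed in parentheses joined by ^ is one clause.
Counting the conjuncts: 12 clauses.

12


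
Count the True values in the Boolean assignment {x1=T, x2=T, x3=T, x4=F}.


The weight is the number of variables assigned True.
True variables: x1, x2, x3.
Weight = 3.

3


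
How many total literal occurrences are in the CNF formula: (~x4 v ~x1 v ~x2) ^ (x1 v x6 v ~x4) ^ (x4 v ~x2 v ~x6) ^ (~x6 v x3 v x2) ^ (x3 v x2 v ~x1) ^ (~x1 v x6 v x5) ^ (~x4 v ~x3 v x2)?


Clause lengths: 3, 3, 3, 3, 3, 3, 3.
Sum = 3 + 3 + 3 + 3 + 3 + 3 + 3 = 21.

21


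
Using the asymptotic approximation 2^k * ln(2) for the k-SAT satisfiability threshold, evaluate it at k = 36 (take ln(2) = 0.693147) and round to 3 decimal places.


Using the asymptotic formula: threshold ~ 2^k * ln(2).
2^36 = 68719476736.
68719476736 * 0.693147 = 47632699141.128.

47632699141.128


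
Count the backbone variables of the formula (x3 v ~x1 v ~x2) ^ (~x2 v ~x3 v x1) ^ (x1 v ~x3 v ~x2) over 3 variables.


Find all satisfying assignments: 6 model(s).
Check which variables have the same value in every model.
No variable is fixed across all models.
Backbone size = 0.

0


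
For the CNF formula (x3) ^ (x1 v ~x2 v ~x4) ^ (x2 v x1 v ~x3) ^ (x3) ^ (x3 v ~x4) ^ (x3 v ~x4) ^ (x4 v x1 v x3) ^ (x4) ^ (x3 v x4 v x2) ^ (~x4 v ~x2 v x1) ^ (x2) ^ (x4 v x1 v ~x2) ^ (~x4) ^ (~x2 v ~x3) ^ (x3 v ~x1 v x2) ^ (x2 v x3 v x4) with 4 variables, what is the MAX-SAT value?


Enumerate all 16 truth assignments.
For each, count how many of the 16 clauses are satisfied.
The formula is not fully satisfiable, so the maximum is below 16.
Maximum simultaneously satisfiable clauses = 14.

14


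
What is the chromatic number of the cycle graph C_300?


A cycle on an even number of vertices is bipartite: alternate two colors around the cycle.
Since 300 is even, two colors suffice, and at least two are needed because the graph has edges.
Chromatic number = 2.

2


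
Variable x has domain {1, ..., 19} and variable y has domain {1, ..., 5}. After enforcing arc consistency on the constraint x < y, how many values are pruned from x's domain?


For the constraint x < y, x needs a supporting value in y's domain.
x can be at most 4 (one less than y's maximum).
Valid x values from domain: 4 out of 19.
Pruned = 19 - 4 = 15.

15


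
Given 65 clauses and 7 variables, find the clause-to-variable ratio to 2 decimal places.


Clause-to-variable ratio = clauses / variables.
65 / 7 = 9.29.

9.29


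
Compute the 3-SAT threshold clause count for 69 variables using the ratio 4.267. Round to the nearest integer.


The 3-SAT phase transition occurs at approximately 4.267 clauses per variable.
m = 4.267 * 69 = 294.423.
Rounded to nearest integer: 294.

294


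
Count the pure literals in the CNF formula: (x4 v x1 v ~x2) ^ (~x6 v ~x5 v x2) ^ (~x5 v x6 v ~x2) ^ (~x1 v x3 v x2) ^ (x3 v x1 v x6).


A pure literal appears in only one polarity across all clauses.
Pure literals: x3 (positive only), x4 (positive only), x5 (negative only).
Count = 3.

3


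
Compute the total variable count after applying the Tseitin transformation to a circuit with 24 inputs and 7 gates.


The Tseitin transformation introduces one auxiliary variable per gate.
Total variables = inputs + gates = 24 + 7 = 31.

31


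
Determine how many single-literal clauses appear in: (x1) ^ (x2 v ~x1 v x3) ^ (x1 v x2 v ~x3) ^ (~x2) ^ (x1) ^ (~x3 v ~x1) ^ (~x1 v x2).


A unit clause contains exactly one literal.
Unit clauses found: (x1), (~x2), (x1).
Count = 3.

3


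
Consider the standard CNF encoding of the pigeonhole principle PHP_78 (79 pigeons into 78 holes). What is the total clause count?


The PHP encoding has two parts:
1) At-least-one-hole clauses: 79 (one per pigeon, each with 78 literals).
2) At-most-one-pigeon-per-hole clauses: 78 holes * C(79,2) = 78 * 3081 = 240318.
Total clauses = 79 + 240318 = 240397.

240397


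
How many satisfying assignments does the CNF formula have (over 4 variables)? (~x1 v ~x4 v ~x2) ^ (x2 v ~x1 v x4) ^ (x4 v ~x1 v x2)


Enumerate all 16 truth assignments over 4 variables.
Test each against every clause.
Satisfying assignments found: 12.

12


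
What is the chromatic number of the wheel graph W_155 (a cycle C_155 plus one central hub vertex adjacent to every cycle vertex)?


W_155 consists of the cycle C_155 together with a hub vertex adjacent to every cycle vertex.
The cycle C_155 needs 3 colors (odd cycle -> 3).
The hub is adjacent to every cycle vertex, so it must receive a new color distinct from all of them.
Chromatic number = 3 + 1 = 4.

4


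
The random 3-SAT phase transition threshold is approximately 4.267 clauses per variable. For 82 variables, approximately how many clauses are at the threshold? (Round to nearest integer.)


The 3-SAT phase transition occurs at approximately 4.267 clauses per variable.
m = 4.267 * 82 = 349.894.
Rounded to nearest integer: 350.

350


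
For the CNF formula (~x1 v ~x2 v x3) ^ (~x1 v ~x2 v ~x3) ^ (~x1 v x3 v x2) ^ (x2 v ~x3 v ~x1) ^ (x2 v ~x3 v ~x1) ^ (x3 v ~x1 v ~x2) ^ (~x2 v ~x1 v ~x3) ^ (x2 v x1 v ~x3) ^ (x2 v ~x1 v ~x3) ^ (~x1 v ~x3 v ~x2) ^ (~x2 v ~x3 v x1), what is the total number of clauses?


Each group enclosed in parentheses joined by ^ is one clause.
Counting the conjuncts: 11 clauses.

11


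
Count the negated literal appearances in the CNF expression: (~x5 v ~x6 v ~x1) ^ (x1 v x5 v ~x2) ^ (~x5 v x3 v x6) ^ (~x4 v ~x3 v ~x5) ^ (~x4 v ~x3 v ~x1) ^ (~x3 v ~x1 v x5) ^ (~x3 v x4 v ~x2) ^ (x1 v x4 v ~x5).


Scan each clause for negated literals.
Clause 1: 3 negative; Clause 2: 1 negative; Clause 3: 1 negative; Clause 4: 3 negative; Clause 5: 3 negative; Clause 6: 2 negative; Clause 7: 2 negative; Clause 8: 1 negative.
Total negative literal occurrences = 16.

16


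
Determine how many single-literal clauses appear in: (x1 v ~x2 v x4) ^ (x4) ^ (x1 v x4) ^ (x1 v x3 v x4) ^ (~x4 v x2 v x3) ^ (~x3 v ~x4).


A unit clause contains exactly one literal.
Unit clauses found: (x4).
Count = 1.

1


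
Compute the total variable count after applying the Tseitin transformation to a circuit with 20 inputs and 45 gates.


The Tseitin transformation introduces one auxiliary variable per gate.
Total variables = inputs + gates = 20 + 45 = 65.

65


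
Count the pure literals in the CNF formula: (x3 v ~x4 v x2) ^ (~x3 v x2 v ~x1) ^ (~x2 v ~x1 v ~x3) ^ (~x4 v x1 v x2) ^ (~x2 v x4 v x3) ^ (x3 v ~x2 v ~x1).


A pure literal appears in only one polarity across all clauses.
No pure literals found.
Count = 0.

0


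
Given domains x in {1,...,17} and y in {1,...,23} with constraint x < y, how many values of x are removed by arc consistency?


For the constraint x < y, x needs a supporting value in y's domain.
x can be at most 22 (one less than y's maximum).
Valid x values from domain: 17 out of 17.
Pruned = 17 - 17 = 0.

0


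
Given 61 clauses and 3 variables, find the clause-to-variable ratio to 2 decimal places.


Clause-to-variable ratio = clauses / variables.
61 / 3 = 20.33.

20.33


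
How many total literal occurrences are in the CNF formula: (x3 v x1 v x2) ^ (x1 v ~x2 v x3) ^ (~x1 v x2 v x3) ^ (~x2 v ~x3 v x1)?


Clause lengths: 3, 3, 3, 3.
Sum = 3 + 3 + 3 + 3 = 12.

12


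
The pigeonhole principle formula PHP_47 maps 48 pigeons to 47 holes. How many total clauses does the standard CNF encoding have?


The PHP encoding has two parts:
1) At-least-one-hole clauses: 48 (one per pigeon, each with 47 literals).
2) At-most-one-pigeon-per-hole clauses: 47 holes * C(48,2) = 47 * 1128 = 53016.
Total clauses = 48 + 53016 = 53064.

53064


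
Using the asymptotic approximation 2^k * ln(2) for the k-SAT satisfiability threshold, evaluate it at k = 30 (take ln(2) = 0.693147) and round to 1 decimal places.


Using the asymptotic formula: threshold ~ 2^k * ln(2).
2^30 = 1073741824.
1073741824 * 0.693147 = 744260924.1.

744260924.1


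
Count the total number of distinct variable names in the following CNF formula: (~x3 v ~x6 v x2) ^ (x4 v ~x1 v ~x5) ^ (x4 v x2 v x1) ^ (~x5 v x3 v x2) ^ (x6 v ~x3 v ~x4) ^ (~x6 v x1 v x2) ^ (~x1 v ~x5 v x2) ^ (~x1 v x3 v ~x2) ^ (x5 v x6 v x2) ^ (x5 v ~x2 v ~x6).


Identify each distinct variable in the formula.
Variables found: x1, x2, x3, x4, x5, x6.
Total distinct variables = 6.

6


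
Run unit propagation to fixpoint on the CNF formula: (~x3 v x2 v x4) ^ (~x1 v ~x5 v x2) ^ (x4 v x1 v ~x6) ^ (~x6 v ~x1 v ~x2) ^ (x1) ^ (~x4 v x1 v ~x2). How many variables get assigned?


Unit propagation repeatedly assigns the literal in any unit clause, then simplifies.
Assignments in order: x1 = T.
No further unit clauses remain.
Total variables assigned = 1.

1


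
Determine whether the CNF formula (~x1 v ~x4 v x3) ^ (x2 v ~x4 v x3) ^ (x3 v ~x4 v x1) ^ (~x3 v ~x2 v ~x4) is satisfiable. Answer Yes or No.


Check all 16 possible truth assignments.
Number of satisfying assignments found: 10.
The formula is satisfiable.

Yes


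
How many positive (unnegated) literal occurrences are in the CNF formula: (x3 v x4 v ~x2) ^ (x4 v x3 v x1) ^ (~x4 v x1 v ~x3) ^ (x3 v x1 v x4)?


Scan each clause for unnegated literals.
Clause 1: 2 positive; Clause 2: 3 positive; Clause 3: 1 positive; Clause 4: 3 positive.
Total positive literal occurrences = 9.

9


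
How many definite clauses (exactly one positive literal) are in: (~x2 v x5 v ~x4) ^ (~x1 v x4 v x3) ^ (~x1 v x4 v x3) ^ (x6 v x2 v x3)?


A definite clause has exactly one positive literal.
Clause 1: 1 positive -> definite
Clause 2: 2 positive -> not definite
Clause 3: 2 positive -> not definite
Clause 4: 3 positive -> not definite
Definite clause count = 1.

1


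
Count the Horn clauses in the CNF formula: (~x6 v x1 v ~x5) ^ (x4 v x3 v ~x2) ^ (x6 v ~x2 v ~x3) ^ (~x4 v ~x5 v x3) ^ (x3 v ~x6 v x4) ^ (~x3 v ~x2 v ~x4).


A Horn clause has at most one positive literal.
Clause 1: 1 positive lit(s) -> Horn
Clause 2: 2 positive lit(s) -> not Horn
Clause 3: 1 positive lit(s) -> Horn
Clause 4: 1 positive lit(s) -> Horn
Clause 5: 2 positive lit(s) -> not Horn
Clause 6: 0 positive lit(s) -> Horn
Total Horn clauses = 4.

4


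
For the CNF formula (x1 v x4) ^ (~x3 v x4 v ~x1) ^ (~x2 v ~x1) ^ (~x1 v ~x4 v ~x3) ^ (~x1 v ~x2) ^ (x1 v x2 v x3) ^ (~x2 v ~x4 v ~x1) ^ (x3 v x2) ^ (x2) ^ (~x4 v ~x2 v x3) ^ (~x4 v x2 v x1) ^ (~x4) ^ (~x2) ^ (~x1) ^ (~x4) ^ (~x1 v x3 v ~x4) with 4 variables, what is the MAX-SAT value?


Enumerate all 16 truth assignments.
For each, count how many of the 16 clauses are satisfied.
The formula is not fully satisfiable, so the maximum is below 16.
Maximum simultaneously satisfiable clauses = 14.

14


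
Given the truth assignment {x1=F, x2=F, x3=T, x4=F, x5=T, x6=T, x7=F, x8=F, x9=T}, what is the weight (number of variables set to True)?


The weight is the number of variables assigned True.
True variables: x3, x5, x6, x9.
Weight = 4.

4


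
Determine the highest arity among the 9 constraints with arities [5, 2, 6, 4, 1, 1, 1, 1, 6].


The arities are: 5, 2, 6, 4, 1, 1, 1, 1, 6.
Scan for the maximum value.
Maximum arity = 6.

6


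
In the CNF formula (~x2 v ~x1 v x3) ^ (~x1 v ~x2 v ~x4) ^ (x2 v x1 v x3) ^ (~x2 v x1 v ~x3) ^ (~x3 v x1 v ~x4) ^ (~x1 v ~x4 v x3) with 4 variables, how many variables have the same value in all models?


Find all satisfying assignments: 7 model(s).
Check which variables have the same value in every model.
No variable is fixed across all models.
Backbone size = 0.

0


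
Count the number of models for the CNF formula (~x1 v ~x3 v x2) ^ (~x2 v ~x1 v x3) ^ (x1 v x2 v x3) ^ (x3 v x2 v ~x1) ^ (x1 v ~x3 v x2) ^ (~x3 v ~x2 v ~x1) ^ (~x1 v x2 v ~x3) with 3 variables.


Enumerate all 8 truth assignments over 3 variables.
Test each against every clause.
Satisfying assignments found: 2.

2


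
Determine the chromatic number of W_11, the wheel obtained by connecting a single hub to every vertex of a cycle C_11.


W_11 consists of the cycle C_11 together with a hub vertex adjacent to every cycle vertex.
The cycle C_11 needs 3 colors (odd cycle -> 3).
The hub is adjacent to every cycle vertex, so it must receive a new color distinct from all of them.
Chromatic number = 3 + 1 = 4.

4


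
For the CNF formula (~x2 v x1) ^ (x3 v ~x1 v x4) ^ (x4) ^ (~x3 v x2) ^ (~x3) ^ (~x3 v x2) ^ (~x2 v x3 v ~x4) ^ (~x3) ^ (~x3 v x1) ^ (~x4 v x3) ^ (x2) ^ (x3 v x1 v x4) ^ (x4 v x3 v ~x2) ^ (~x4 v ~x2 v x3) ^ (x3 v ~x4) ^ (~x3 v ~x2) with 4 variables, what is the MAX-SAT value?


Enumerate all 16 truth assignments.
For each, count how many of the 16 clauses are satisfied.
The formula is not fully satisfiable, so the maximum is below 16.
Maximum simultaneously satisfiable clauses = 13.

13


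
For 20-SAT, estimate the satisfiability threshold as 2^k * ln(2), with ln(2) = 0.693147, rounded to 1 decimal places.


Using the asymptotic formula: threshold ~ 2^k * ln(2).
2^20 = 1048576.
1048576 * 0.693147 = 726817.3.

726817.3


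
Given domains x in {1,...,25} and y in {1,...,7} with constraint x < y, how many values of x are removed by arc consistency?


For the constraint x < y, x needs a supporting value in y's domain.
x can be at most 6 (one less than y's maximum).
Valid x values from domain: 6 out of 25.
Pruned = 25 - 6 = 19.

19


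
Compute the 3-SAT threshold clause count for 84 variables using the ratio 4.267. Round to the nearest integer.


The 3-SAT phase transition occurs at approximately 4.267 clauses per variable.
m = 4.267 * 84 = 358.428.
Rounded to nearest integer: 358.

358


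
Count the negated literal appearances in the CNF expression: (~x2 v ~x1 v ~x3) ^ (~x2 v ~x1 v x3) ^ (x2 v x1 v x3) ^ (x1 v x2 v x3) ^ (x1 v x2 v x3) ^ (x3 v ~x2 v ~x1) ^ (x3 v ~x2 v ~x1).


Scan each clause for negated literals.
Clause 1: 3 negative; Clause 2: 2 negative; Clause 3: 0 negative; Clause 4: 0 negative; Clause 5: 0 negative; Clause 6: 2 negative; Clause 7: 2 negative.
Total negative literal occurrences = 9.

9


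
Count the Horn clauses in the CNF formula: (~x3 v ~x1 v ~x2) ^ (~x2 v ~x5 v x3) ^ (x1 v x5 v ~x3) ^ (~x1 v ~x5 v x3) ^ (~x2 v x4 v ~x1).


A Horn clause has at most one positive literal.
Clause 1: 0 positive lit(s) -> Horn
Clause 2: 1 positive lit(s) -> Horn
Clause 3: 2 positive lit(s) -> not Horn
Clause 4: 1 positive lit(s) -> Horn
Clause 5: 1 positive lit(s) -> Horn
Total Horn clauses = 4.

4


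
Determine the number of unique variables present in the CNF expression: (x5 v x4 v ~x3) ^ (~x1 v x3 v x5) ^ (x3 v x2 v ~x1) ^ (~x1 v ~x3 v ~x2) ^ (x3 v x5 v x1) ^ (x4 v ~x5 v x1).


Identify each distinct variable in the formula.
Variables found: x1, x2, x3, x4, x5.
Total distinct variables = 5.

5


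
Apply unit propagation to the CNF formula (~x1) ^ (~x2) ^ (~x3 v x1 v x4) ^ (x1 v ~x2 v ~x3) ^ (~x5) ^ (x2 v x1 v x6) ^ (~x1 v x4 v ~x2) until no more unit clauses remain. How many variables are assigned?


Unit propagation repeatedly assigns the literal in any unit clause, then simplifies.
Assignments in order: x1 = F, x2 = F, x5 = F, x6 = T.
No further unit clauses remain.
Total variables assigned = 4.

4


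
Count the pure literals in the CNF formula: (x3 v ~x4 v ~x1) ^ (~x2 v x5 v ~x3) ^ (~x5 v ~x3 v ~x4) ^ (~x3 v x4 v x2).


A pure literal appears in only one polarity across all clauses.
Pure literals: x1 (negative only).
Count = 1.

1


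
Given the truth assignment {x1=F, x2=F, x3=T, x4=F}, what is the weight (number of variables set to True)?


The weight is the number of variables assigned True.
True variables: x3.
Weight = 1.

1


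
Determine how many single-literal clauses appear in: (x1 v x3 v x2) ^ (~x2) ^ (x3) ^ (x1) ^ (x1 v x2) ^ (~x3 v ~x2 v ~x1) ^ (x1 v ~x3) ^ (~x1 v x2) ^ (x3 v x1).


A unit clause contains exactly one literal.
Unit clauses found: (~x2), (x3), (x1).
Count = 3.

3


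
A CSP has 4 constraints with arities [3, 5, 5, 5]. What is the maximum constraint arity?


The arities are: 3, 5, 5, 5.
Scan for the maximum value.
Maximum arity = 5.

5


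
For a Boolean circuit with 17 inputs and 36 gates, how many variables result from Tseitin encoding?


The Tseitin transformation introduces one auxiliary variable per gate.
Total variables = inputs + gates = 17 + 36 = 53.

53


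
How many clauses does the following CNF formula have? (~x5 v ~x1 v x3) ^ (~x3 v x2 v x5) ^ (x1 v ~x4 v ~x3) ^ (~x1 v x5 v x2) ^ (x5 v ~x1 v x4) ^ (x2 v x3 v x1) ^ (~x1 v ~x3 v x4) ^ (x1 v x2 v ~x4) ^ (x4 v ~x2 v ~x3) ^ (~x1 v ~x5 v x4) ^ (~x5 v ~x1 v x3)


Each group enclosed in parentheses joined by ^ is one clause.
Counting the conjuncts: 11 clauses.

11


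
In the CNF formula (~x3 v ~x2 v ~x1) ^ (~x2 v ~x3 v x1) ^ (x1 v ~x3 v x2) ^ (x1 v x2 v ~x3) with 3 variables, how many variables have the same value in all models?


Find all satisfying assignments: 5 model(s).
Check which variables have the same value in every model.
No variable is fixed across all models.
Backbone size = 0.

0


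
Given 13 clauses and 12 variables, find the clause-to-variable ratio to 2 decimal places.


Clause-to-variable ratio = clauses / variables.
13 / 12 = 1.08.

1.08


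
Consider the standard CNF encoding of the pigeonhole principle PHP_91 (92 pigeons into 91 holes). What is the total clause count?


The PHP encoding has two parts:
1) At-least-one-hole clauses: 92 (one per pigeon, each with 91 literals).
2) At-most-one-pigeon-per-hole clauses: 91 holes * C(92,2) = 91 * 4186 = 380926.
Total clauses = 92 + 380926 = 381018.

381018


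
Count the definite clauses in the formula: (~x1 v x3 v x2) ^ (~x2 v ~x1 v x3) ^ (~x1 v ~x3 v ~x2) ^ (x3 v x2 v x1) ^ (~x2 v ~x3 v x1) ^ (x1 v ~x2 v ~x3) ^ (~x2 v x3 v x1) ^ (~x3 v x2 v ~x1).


A definite clause has exactly one positive literal.
Clause 1: 2 positive -> not definite
Clause 2: 1 positive -> definite
Clause 3: 0 positive -> not definite
Clause 4: 3 positive -> not definite
Clause 5: 1 positive -> definite
Clause 6: 1 positive -> definite
Clause 7: 2 positive -> not definite
Clause 8: 1 positive -> definite
Definite clause count = 4.

4


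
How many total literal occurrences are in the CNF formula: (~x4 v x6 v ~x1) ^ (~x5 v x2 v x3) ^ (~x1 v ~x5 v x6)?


Clause lengths: 3, 3, 3.
Sum = 3 + 3 + 3 = 9.

9


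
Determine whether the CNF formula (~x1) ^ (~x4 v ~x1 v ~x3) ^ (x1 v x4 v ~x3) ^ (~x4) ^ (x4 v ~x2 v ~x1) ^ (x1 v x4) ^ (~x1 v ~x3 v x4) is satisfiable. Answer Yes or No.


Check all 16 possible truth assignments.
Number of satisfying assignments found: 0.
The formula is unsatisfiable.

No


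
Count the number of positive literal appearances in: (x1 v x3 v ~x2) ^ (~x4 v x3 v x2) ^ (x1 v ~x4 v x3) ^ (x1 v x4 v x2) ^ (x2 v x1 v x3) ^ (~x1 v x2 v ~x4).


Scan each clause for unnegated literals.
Clause 1: 2 positive; Clause 2: 2 positive; Clause 3: 2 positive; Clause 4: 3 positive; Clause 5: 3 positive; Clause 6: 1 positive.
Total positive literal occurrences = 13.

13


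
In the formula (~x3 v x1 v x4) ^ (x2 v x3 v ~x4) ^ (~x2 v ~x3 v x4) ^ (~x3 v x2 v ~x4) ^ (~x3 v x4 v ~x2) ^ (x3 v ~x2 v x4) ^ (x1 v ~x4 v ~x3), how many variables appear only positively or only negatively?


A pure literal appears in only one polarity across all clauses.
Pure literals: x1 (positive only).
Count = 1.

1


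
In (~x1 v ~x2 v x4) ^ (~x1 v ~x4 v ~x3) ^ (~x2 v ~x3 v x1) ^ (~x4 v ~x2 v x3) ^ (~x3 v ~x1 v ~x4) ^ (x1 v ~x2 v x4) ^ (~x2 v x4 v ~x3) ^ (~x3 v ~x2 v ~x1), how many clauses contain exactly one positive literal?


A definite clause has exactly one positive literal.
Clause 1: 1 positive -> definite
Clause 2: 0 positive -> not definite
Clause 3: 1 positive -> definite
Clause 4: 1 positive -> definite
Clause 5: 0 positive -> not definite
Clause 6: 2 positive -> not definite
Clause 7: 1 positive -> definite
Clause 8: 0 positive -> not definite
Definite clause count = 4.

4


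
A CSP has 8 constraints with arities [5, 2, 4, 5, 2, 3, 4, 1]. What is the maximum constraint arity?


The arities are: 5, 2, 4, 5, 2, 3, 4, 1.
Scan for the maximum value.
Maximum arity = 5.

5


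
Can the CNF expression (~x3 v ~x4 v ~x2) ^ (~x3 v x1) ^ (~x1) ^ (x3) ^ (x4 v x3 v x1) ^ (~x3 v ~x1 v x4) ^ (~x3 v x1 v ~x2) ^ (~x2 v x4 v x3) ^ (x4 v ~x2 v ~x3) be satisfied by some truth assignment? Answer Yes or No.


Check all 16 possible truth assignments.
Number of satisfying assignments found: 0.
The formula is unsatisfiable.

No


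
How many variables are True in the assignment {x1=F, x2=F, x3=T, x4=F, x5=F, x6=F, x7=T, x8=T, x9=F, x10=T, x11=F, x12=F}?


The weight is the number of variables assigned True.
True variables: x3, x7, x8, x10.
Weight = 4.

4


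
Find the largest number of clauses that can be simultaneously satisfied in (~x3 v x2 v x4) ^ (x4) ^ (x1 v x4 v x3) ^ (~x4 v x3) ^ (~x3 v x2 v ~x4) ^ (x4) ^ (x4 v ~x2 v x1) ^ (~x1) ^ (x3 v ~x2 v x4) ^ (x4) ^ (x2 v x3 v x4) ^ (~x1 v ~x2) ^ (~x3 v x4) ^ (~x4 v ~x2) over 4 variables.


Enumerate all 16 truth assignments.
For each, count how many of the 14 clauses are satisfied.
The formula is not fully satisfiable, so the maximum is below 14.
Maximum simultaneously satisfiable clauses = 13.

13


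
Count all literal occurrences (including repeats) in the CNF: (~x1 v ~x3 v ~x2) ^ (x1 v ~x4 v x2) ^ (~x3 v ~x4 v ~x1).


Clause lengths: 3, 3, 3.
Sum = 3 + 3 + 3 = 9.

9


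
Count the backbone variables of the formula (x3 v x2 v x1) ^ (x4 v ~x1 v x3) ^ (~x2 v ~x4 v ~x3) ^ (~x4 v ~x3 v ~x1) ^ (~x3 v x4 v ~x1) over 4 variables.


Find all satisfying assignments: 7 model(s).
Check which variables have the same value in every model.
No variable is fixed across all models.
Backbone size = 0.

0


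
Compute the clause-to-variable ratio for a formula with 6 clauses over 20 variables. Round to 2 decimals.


Clause-to-variable ratio = clauses / variables.
6 / 20 = 0.3.

0.3


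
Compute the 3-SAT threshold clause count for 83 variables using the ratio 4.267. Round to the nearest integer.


The 3-SAT phase transition occurs at approximately 4.267 clauses per variable.
m = 4.267 * 83 = 354.161.
Rounded to nearest integer: 354.

354


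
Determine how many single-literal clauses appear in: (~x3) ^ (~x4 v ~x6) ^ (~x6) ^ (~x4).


A unit clause contains exactly one literal.
Unit clauses found: (~x3), (~x6), (~x4).
Count = 3.

3


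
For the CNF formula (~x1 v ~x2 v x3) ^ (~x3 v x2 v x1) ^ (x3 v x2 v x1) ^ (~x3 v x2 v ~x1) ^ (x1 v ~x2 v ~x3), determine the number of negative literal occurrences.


Scan each clause for negated literals.
Clause 1: 2 negative; Clause 2: 1 negative; Clause 3: 0 negative; Clause 4: 2 negative; Clause 5: 2 negative.
Total negative literal occurrences = 7.

7


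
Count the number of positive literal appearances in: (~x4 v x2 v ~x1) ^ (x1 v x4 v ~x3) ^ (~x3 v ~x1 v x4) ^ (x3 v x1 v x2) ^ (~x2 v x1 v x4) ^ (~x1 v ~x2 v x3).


Scan each clause for unnegated literals.
Clause 1: 1 positive; Clause 2: 2 positive; Clause 3: 1 positive; Clause 4: 3 positive; Clause 5: 2 positive; Clause 6: 1 positive.
Total positive literal occurrences = 10.

10


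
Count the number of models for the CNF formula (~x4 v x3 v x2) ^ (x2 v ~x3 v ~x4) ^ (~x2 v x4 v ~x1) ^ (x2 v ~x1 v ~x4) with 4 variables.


Enumerate all 16 truth assignments over 4 variables.
Test each against every clause.
Satisfying assignments found: 10.

10


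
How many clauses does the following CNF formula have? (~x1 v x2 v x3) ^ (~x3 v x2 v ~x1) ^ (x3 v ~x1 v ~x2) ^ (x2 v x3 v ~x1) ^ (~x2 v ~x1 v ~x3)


Each group enclosed in parentheses joined by ^ is one clause.
Counting the conjuncts: 5 clauses.

5


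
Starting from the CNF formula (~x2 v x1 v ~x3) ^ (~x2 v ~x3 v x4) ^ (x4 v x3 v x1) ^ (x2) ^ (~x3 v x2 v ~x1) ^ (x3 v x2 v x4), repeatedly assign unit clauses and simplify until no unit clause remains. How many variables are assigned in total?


Unit propagation repeatedly assigns the literal in any unit clause, then simplifies.
Assignments in order: x2 = T.
No further unit clauses remain.
Total variables assigned = 1.

1


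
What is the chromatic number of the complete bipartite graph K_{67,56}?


K_{67,56} is bipartite by definition: the two parts are independent sets, with every edge crossing between them.
Color all vertices in one part with color 1 and all vertices in the other part with color 2.
Since the graph has at least one edge, one color does not suffice.
Chromatic number = 2.

2


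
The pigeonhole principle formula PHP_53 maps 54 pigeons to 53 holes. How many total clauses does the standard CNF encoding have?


The PHP encoding has two parts:
1) At-least-one-hole clauses: 54 (one per pigeon, each with 53 literals).
2) At-most-one-pigeon-per-hole clauses: 53 holes * C(54,2) = 53 * 1431 = 75843.
Total clauses = 54 + 75843 = 75897.

75897


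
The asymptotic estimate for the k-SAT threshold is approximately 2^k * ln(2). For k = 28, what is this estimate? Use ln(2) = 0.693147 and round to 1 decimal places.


Using the asymptotic formula: threshold ~ 2^k * ln(2).
2^28 = 268435456.
268435456 * 0.693147 = 186065231.0.

186065231.0


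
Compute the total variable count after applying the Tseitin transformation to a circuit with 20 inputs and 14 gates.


The Tseitin transformation introduces one auxiliary variable per gate.
Total variables = inputs + gates = 20 + 14 = 34.

34


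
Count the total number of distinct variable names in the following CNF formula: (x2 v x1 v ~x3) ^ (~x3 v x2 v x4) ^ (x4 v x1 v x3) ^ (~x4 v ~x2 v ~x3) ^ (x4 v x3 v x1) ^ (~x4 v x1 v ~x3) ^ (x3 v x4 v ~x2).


Identify each distinct variable in the formula.
Variables found: x1, x2, x3, x4.
Total distinct variables = 4.

4


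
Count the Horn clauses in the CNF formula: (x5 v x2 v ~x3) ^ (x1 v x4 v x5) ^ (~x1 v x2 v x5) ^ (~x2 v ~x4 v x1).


A Horn clause has at most one positive literal.
Clause 1: 2 positive lit(s) -> not Horn
Clause 2: 3 positive lit(s) -> not Horn
Clause 3: 2 positive lit(s) -> not Horn
Clause 4: 1 positive lit(s) -> Horn
Total Horn clauses = 1.

1


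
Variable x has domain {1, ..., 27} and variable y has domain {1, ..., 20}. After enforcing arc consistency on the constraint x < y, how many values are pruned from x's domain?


For the constraint x < y, x needs a supporting value in y's domain.
x can be at most 19 (one less than y's maximum).
Valid x values from domain: 19 out of 27.
Pruned = 27 - 19 = 8.

8


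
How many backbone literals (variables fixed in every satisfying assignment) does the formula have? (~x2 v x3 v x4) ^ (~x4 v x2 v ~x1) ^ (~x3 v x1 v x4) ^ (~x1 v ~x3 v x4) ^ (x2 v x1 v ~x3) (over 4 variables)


Find all satisfying assignments: 7 model(s).
Check which variables have the same value in every model.
No variable is fixed across all models.
Backbone size = 0.

0


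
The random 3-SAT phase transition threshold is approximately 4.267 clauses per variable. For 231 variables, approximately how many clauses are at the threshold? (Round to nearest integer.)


The 3-SAT phase transition occurs at approximately 4.267 clauses per variable.
m = 4.267 * 231 = 985.677.
Rounded to nearest integer: 986.

986


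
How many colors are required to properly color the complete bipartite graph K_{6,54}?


K_{6,54} is bipartite by definition: the two parts are independent sets, with every edge crossing between them.
Color all vertices in one part with color 1 and all vertices in the other part with color 2.
Since the graph has at least one edge, one color does not suffice.
Chromatic number = 2.

2


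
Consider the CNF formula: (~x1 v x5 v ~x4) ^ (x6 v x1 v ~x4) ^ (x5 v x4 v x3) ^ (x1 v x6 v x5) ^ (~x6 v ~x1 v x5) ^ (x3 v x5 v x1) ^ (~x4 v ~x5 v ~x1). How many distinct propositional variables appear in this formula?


Identify each distinct variable in the formula.
Variables found: x1, x3, x4, x5, x6.
Total distinct variables = 5.

5


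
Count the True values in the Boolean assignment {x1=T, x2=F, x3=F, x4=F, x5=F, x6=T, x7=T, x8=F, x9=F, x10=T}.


The weight is the number of variables assigned True.
True variables: x1, x6, x7, x10.
Weight = 4.

4


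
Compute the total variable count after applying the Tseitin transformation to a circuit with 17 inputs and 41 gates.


The Tseitin transformation introduces one auxiliary variable per gate.
Total variables = inputs + gates = 17 + 41 = 58.

58


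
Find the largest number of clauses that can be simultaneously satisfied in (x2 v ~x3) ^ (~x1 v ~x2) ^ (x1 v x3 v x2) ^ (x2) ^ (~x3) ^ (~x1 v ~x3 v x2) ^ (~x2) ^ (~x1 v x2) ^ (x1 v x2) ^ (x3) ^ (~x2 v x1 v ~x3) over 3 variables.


Enumerate all 8 truth assignments.
For each, count how many of the 11 clauses are satisfied.
The formula is not fully satisfiable, so the maximum is below 11.
Maximum simultaneously satisfiable clauses = 9.

9
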